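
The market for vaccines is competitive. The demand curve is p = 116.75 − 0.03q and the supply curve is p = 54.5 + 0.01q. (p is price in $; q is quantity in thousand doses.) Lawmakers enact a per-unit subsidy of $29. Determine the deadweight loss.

Competitive equilibrium: 116.75 − 0.03q = 54.5 + 0.01q → q* = 1556.25, p* = 70.0625.
The subsidy lowers effective supply by 29: p = 25.5 + 0.01q.
New quantity: 116.75 − 0.03q = 25.5 + 0.01q → q' = 2281.25.
Overproduction Δq = 2281.25 − 1556.25 = 725; wedge = subsidy = 29.
The triangle = ½ × 725 × 29 = $10512.50 thousand.

$10512.50 thousand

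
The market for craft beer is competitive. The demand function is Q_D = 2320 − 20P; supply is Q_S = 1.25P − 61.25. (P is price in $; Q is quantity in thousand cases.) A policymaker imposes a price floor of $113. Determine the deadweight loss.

$150.59 thousand

In inverse form: demand P = 116 − 0.05Q, supply P = 49 + 0.8Q.
Competitive equilibrium: 116 − 0.05Q = 49 + 0.8Q → Q* = 78.8235, P* = 112.0588.
At the floor P = 113, quantity demanded = (116 − 113)/0.05 = 60.
Sellers' marginal cost at Q' = 60: 49 + 0.8·60 = 97.
ΔQ = 78.8235 − 60 = 18.8235; wedge = 113 − 97 = 16.
Deadweight loss = ½ × 18.8235 × 16 = $150.59 thousand.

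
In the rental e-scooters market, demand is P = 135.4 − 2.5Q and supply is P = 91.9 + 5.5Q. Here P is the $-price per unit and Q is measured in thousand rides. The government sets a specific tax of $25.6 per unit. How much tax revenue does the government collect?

Competitive equilibrium: 135.4 − 2.5Q = 91.9 + 5.5Q → Q* = 5.4375, P* = 121.8063.
With the tax, the buyer price exceeds the seller price by 25.6: (135.4 − 2.5Q) − (91.9 + 5.5Q) = 25.6 → Q' = 2.2375.
Tax revenue = 25.6 × 2.2375 = $57.28 thousand.

$57.28 thousand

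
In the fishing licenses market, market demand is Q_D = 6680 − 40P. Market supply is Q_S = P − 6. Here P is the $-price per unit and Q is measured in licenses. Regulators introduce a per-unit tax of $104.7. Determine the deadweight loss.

$5347.36

In inverse form: demand P = 167 − 0.025Q, supply P = 6 + Q.
Competitive equilibrium: 167 − 0.025Q = 6 + Q → Q* = 157.0732, P* = 163.0732.
With the tax, the buyer price exceeds the seller price by 104.7: (167 − 0.025Q) − (6 + Q) = 104.7 → Q' = 54.9268.
ΔQ = 157.0732 − 54.9268 = 102.1464; the wedge equals the tax, 104.7.
The triangle = ½ × 102.1464 × 104.7 = $5347.36.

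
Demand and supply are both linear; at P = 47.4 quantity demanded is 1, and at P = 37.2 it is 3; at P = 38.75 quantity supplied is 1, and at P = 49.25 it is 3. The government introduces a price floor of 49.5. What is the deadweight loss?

8.05

Demand slope = (37.2 − 47.4)/(3 − 1) = −5.1, so P = 52.5 − 5.1Q.
Supply slope = (49.25 − 38.75)/(3 − 1) = 5.25, so P = 33.5 + 5.25Q.
Competitive equilibrium: 52.5 − 5.1Q = 33.5 + 5.25Q → Q* = 1.8357, P* = 43.1377.
At the floor P = 49.5, quantity demanded = (52.5 − 49.5)/5.1 = 0.5882.
Sellers' marginal cost at Q' = 0.5882: 33.5 + 5.25·0.5882 = 36.5881.
ΔQ = 1.8357 − 0.5882 = 1.2475; wedge = 49.5 − 36.5881 = 12.9119.
Welfare loss = ½ × 1.2475 × 12.9119 = 8.05.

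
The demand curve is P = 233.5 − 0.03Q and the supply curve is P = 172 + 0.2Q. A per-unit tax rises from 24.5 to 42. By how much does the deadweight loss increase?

Competitive equilibrium: 233.5 − 0.03Q = 172 + 0.2Q → Q* = 267.3913, P* = 225.4783.
For a per-unit tax t: ΔQ = t/0.23, so DWL = ½·t·(t/0.23) = t²/0.46.
At t = 24.5: DWL = 1304.891. At t = 42: DWL = 3834.783.
Increase = 3834.783 − 1304.891 = 2529.89.

2529.89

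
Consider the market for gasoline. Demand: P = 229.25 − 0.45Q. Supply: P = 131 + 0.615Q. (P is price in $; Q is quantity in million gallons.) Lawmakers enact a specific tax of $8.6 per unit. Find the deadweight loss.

Competitive equilibrium: 229.25 − 0.45Q = 131 + 0.615Q → Q* = 92.2535, P* = 187.7359.
With the tax, the buyer price exceeds the seller price by 8.6: (229.25 − 0.45Q) − (131 + 0.615Q) = 8.6 → Q' = 84.1784.
ΔQ = 92.2535 − 84.1784 = 8.0751; the wedge equals the tax, 8.6.
Welfare loss = ½ × 8.0751 × 8.6 = $34.72 million.

$34.72 million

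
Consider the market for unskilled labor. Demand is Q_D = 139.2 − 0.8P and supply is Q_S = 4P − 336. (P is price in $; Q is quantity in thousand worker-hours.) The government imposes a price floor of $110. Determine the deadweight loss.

In inverse form: demand P = 174 − 1.25Q, supply P = 84 + 0.25Q.
Competitive equilibrium: 174 − 1.25Q = 84 + 0.25Q → Q* = 60, P* = 99.
At the floor P = 110, quantity demanded = (174 − 110)/1.25 = 51.2.
Sellers' marginal cost at Q' = 51.2: 84 + 0.25·51.2 = 96.8.
ΔQ = 60 − 51.2 = 8.8; wedge = 110 − 96.8 = 13.2.
Welfare loss = ½ × 8.8 × 13.2 = $58.08 thousand.

$58.08 thousand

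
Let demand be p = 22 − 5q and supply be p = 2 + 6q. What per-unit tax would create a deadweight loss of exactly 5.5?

11

Competitive equilibrium: 22 − 5q = 2 + 6q → q* = 1.8182, p* = 12.9091.
A tax t gives Δq = t/11 and wedge t, so DWL = t²/22.
t²/22 = 5.5 → t² = 121 → t = 11.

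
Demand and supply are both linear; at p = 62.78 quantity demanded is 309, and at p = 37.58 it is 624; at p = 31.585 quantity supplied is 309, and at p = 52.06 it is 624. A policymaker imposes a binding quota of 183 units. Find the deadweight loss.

Demand slope = (37.58 − 62.78)/(624 − 309) = −0.08, so p = 87.5 − 0.08q.
Supply slope = (52.06 − 31.585)/(624 − 309) = 0.065, so p = 11.5 + 0.065q.
Competitive equilibrium: 87.5 − 0.08q = 11.5 + 0.065q → q* = 524.1379, p* = 45.569.
At q = 183: demand price = 87.5 − 0.08·183 = 72.86; supply price = 11.5 + 0.065·183 = 23.395.
Δq = 524.1379 − 183 = 341.1379; wedge = 72.86 − 23.395 = 49.465.
DWL = ½ × 341.1379 × 49.465 = 8437.19.

8437.19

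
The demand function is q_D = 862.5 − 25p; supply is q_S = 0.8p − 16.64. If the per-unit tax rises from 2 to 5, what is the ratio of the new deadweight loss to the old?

6.25

In inverse form: demand p = 34.5 − 0.04q, supply p = 20.8 + 1.25q.
Competitive equilibrium: 34.5 − 0.04q = 20.8 + 1.25q → q* = 10.6202, p* = 34.0752.
For a per-unit tax t: Δq = t/1.29, so DWL = ½·t·(t/1.29) = t²/2.58.
At t = 2: DWL = 1.550. At t = 5: DWL = 9.690.
Ratio = (5/2)² = 6.25.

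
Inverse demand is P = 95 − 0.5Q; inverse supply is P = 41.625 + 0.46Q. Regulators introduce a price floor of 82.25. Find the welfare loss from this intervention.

Competitive equilibrium: 95 − 0.5Q = 41.625 + 0.46Q → Q* = 55.59896, P* = 67.20052.
At the floor P = 82.25, quantity demanded = (95 − 82.25)/0.5 = 25.5.
Sellers' marginal cost at Q' = 25.5: 41.625 + 0.46·25.5 = 53.355.
ΔQ = 55.59896 − 25.5 = 30.09896; wedge = 82.25 − 53.355 = 28.895.
Welfare loss = ½ × 30.09896 × 28.895 = 434.85.

434.85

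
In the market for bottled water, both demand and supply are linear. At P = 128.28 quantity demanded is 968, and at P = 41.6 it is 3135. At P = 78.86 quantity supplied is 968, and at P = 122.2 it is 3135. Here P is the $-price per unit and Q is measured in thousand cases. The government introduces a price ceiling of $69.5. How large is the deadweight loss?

$50052.08 thousand

Demand slope = (41.6 − 128.28)/(3135 − 968) = −0.04, so P = 167 − 0.04Q.
Supply slope = (122.2 − 78.86)/(3135 − 968) = 0.02, so P = 59.5 + 0.02Q.
Competitive equilibrium: 167 − 0.04Q = 59.5 + 0.02Q → Q* = 1791.6667, P* = 95.3333.
At the ceiling P = 69.5, quantity supplied = (69.5 − 59.5)/0.02 = 500.
Willingness to pay at Q' = 500: 167 − 0.04·500 = 147.
ΔQ = 1791.6667 − 500 = 1291.6667; wedge = 147 − 69.5 = 77.5.
DWL = ½ × 1291.6667 × 77.5 = $50052.08 thousand.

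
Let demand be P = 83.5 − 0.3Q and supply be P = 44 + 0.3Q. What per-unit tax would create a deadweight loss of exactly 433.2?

Competitive equilibrium: 83.5 − 0.3Q = 44 + 0.3Q → Q* = 65.8333, P* = 63.75.
A tax t gives ΔQ = t/0.6 and wedge t, so DWL = t²/1.2.
t²/1.2 = 433.2 → t² = 519.84 → t = 22.8.

22.8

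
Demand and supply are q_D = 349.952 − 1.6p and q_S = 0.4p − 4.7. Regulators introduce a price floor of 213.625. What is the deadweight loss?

5270.47

In inverse form: demand p = 218.72 − 0.625q, supply p = 11.75 + 2.5q.
Competitive equilibrium: 218.72 − 0.625q = 11.75 + 2.5q → q* = 66.2304, p* = 177.326.
At the floor p = 213.625, quantity demanded = (218.72 − 213.625)/0.625 = 8.152.
Sellers' marginal cost at q' = 8.152: 11.75 + 2.5·8.152 = 32.13.
Δq = 66.2304 − 8.152 = 58.0784; wedge = 213.625 − 32.13 = 181.495.
DWL = ½ × 58.0784 × 181.495 = 5270.47.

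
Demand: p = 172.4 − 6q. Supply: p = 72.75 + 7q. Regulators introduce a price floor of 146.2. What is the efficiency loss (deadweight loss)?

70.73

Competitive equilibrium: 172.4 − 6q = 72.75 + 7q → q* = 7.6654, p* = 126.4077.
At the floor p = 146.2, quantity demanded = (172.4 − 146.2)/6 = 4.3667.
Sellers' marginal cost at q' = 4.3667: 72.75 + 7·4.3667 = 103.3169.
Δq = 7.6654 − 4.3667 = 3.2987; wedge = 146.2 − 103.3169 = 42.8831.
Welfare loss = ½ × 3.2987 × 42.8831 = 70.73.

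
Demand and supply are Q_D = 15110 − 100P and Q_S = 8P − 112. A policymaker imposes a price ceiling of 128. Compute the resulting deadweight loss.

In inverse form: demand P = 151.1 − 0.01Q, supply P = 14 + 0.125Q.
Competitive equilibrium: 151.1 − 0.01Q = 14 + 0.125Q → Q* = 1015.5556, P* = 140.9444.
At the ceiling P = 128, quantity supplied = (128 − 14)/0.125 = 912.
Willingness to pay at Q' = 912: 151.1 − 0.01·912 = 141.98.
ΔQ = 1015.5556 − 912 = 103.5556; wedge = 141.98 − 128 = 13.98.
Welfare loss = ½ × 103.5556 × 13.98 = 723.85.

723.85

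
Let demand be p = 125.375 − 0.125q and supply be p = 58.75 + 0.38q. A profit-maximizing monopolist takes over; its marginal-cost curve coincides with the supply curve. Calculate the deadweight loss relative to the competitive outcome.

173.02

Competitive equilibrium: 125.375 − 0.125q = 58.75 + 0.38q → q* = 131.9307, p* = 108.8837.
Marginal revenue: MR = 125.375 − 0.25q. Set MR = MC: 125.375 − 0.25q = 58.75 + 0.38q → q_m = 105.754.
Price p_m = 125.375 − 0.125·105.754 = 112.1558; MC(q_m) = 58.75 + 0.38·105.754 = 98.9365.
Competitive q* = 131.9307, so Δq = 26.1767; wedge = 112.1558 − 98.9365 = 13.2193.
Deadweight loss = ½ × 26.1767 × 13.2193 = 173.02.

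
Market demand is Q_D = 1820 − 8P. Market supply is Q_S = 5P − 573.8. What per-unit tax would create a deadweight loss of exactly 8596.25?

74.75

In inverse form: demand P = 227.5 − 0.125Q, supply P = 114.76 + 0.2Q.
Competitive equilibrium: 227.5 − 0.125Q = 114.76 + 0.2Q → Q* = 346.8923, P* = 184.1385.
A tax t gives ΔQ = t/0.325 and wedge t, so DWL = t²/0.65.
t²/0.65 = 8596.25 → t² = 5587.5625 → t = 74.75.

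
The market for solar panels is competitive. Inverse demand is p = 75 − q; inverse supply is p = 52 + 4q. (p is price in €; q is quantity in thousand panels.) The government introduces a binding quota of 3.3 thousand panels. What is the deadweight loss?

Competitive equilibrium: 75 − q = 52 + 4q → q* = 4.6, p* = 70.4.
At q = 3.3: demand price = 75 − 1·3.3 = 71.7; supply price = 52 + 4·3.3 = 65.2.
Δq = 4.6 − 3.3 = 1.3; wedge = 71.7 − 65.2 = 6.5.
The triangle = ½ × 1.3 × 6.5 = €4.225 thousand.

€4.225 thousand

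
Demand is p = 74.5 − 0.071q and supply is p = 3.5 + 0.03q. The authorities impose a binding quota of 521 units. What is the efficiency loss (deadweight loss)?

1672.22

Competitive equilibrium: 74.5 − 0.071q = 3.5 + 0.03q → q* = 702.9703, p* = 24.5891.
At q = 521: demand price = 74.5 − 0.071·521 = 37.509; supply price = 3.5 + 0.03·521 = 19.13.
Δq = 702.9703 − 521 = 181.9703; wedge = 37.509 − 19.13 = 18.379.
The triangle = ½ × 181.9703 × 18.379 = 1672.22.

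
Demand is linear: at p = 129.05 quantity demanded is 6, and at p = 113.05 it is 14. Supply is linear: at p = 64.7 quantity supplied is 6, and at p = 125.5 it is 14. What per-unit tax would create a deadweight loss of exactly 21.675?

Demand slope = (113.05 − 129.05)/(14 − 6) = −2, so p = 141.05 − 2q.
Supply slope = (125.5 − 64.7)/(14 − 6) = 7.6, so p = 19.1 + 7.6q.
Competitive equilibrium: 141.05 − 2q = 19.1 + 7.6q → q* = 12.7031, p* = 115.6438.
A tax t gives Δq = t/9.6 and wedge t, so DWL = t²/19.2.
t²/19.2 = 21.675 → t² = 416.16 → t = 20.4.

20.4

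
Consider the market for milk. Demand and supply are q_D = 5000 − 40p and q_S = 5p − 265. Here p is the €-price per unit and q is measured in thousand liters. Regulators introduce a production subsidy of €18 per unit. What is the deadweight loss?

€720 thousand

In inverse form: demand p = 125 − 0.025q, supply p = 53 + 0.2q.
Competitive equilibrium: 125 − 0.025q = 53 + 0.2q → q* = 320, p* = 117.
The subsidy lowers effective supply by 18: p = 35 + 0.2q.
New quantity: 125 − 0.025q = 35 + 0.2q → q' = 400.
Overproduction Δq = 400 − 320 = 80; wedge = subsidy = 18.
The triangle = ½ × 80 × 18 = €720 thousand.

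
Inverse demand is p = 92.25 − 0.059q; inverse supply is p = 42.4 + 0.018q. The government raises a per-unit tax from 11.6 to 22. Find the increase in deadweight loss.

2269.09

Competitive equilibrium: 92.25 − 0.059q = 42.4 + 0.018q → q* = 647.4026, p* = 54.0532.
For a per-unit tax t: Δq = t/0.077, so DWL = ½·t·(t/0.077) = t²/0.154.
At t = 11.6: DWL = 873.766. At t = 22: DWL = 3142.857.
Increase = 3142.857 − 873.766 = 2269.09.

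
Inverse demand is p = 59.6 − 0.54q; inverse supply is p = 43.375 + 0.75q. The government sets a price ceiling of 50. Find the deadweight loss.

Competitive equilibrium: 59.6 − 0.54q = 43.375 + 0.75q → q* = 12.5775, p* = 52.8081.
At the ceiling p = 50, quantity supplied = (50 − 43.375)/0.75 = 8.8333.
Willingness to pay at q' = 8.8333: 59.6 − 0.54·8.8333 = 54.83.
Δq = 12.5775 − 8.8333 = 3.7442; wedge = 54.83 − 50 = 4.83.
DWL = ½ × 3.7442 × 4.83 = 9.04.

9.04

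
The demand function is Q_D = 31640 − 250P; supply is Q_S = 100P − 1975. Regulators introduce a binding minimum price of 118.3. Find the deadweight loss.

216728.93

In inverse form: demand P = 126.56 − 0.004Q, supply P = 19.75 + 0.01Q.
Competitive equilibrium: 126.56 − 0.004Q = 19.75 + 0.01Q → Q* = 7629.2857, P* = 96.0429.
At the floor P = 118.3, quantity demanded = (126.56 − 118.3)/0.004 = 2065.
Sellers' marginal cost at Q' = 2065: 19.75 + 0.01·2065 = 40.4.
ΔQ = 7629.2857 − 2065 = 5564.2857; wedge = 118.3 − 40.4 = 77.9.
The triangle = ½ × 5564.2857 × 77.9 = 216728.93.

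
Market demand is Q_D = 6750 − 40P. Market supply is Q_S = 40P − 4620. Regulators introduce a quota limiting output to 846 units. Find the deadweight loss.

In inverse form: demand P = 168.75 − 0.025Q, supply P = 115.5 + 0.025Q.
Competitive equilibrium: 168.75 − 0.025Q = 115.5 + 0.025Q → Q* = 1065, P* = 142.125.
At Q = 846: demand price = 168.75 − 0.025·846 = 147.6; supply price = 115.5 + 0.025·846 = 136.65.
ΔQ = 1065 − 846 = 219; wedge = 147.6 − 136.65 = 10.95.
Welfare loss = ½ × 219 × 10.95 = 1199.025.

1199.025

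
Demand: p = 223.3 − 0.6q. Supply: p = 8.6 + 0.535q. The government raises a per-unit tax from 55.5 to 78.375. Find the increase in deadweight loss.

Competitive equilibrium: 223.3 − 0.6q = 8.6 + 0.535q → q* = 189.163, p* = 109.8022.
For a per-unit tax t: Δq = t/1.135, so DWL = ½·t·(t/1.135) = t²/2.27.
At t = 55.5: DWL = 1356.938. At t = 78.375: DWL = 2706.009.
Increase = 2706.009 − 1356.938 = 1349.07.

1349.07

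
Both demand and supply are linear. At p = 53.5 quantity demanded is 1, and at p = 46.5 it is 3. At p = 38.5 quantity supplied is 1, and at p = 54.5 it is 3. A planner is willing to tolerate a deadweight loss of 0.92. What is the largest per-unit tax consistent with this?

4.6

Demand slope = (46.5 − 53.5)/(3 − 1) = −3.5, so p = 57 − 3.5q.
Supply slope = (54.5 − 38.5)/(3 − 1) = 8, so p = 30.5 + 8q.
Competitive equilibrium: 57 − 3.5q = 30.5 + 8q → q* = 2.3043, p* = 48.9348.
A tax t gives Δq = t/11.5 and wedge t, so DWL = t²/23.
t²/23 = 0.92 → t² = 21.16 → t = 4.6.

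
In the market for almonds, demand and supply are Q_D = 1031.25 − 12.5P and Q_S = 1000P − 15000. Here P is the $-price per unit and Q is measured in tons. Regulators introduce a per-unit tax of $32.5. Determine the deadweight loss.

$6520.06

In inverse form: demand P = 82.5 − 0.08Q, supply P = 15 + 0.001Q.
Competitive equilibrium: 82.5 − 0.08Q = 15 + 0.001Q → Q* = 833.3333, P* = 15.8333.
With the tax, the buyer price exceeds the seller price by 32.5: (82.5 − 0.08Q) − (15 + 0.001Q) = 32.5 → Q' = 432.0988.
ΔQ = 833.3333 − 432.0988 = 401.2345; the wedge equals the tax, 32.5.
The triangle = ½ × 401.2345 × 32.5 = $6520.06.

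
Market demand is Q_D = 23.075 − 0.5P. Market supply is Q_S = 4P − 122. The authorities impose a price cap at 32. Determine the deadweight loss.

In inverse form: demand P = 46.15 − 2Q, supply P = 30.5 + 0.25Q.
Competitive equilibrium: 46.15 − 2Q = 30.5 + 0.25Q → Q* = 6.9556, P* = 32.2389.
At the ceiling P = 32, quantity supplied = (32 − 30.5)/0.25 = 6.
Willingness to pay at Q' = 6: 46.15 − 2·6 = 34.15.
ΔQ = 6.9556 − 6 = 0.9556; wedge = 34.15 − 32 = 2.15.
The triangle = ½ × 0.9556 × 2.15 = 1.03.

1.03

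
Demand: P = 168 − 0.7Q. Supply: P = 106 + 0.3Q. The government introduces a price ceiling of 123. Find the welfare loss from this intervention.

14.22

Competitive equilibrium: 168 − 0.7Q = 106 + 0.3Q → Q* = 62, P* = 124.6.
At the ceiling P = 123, quantity supplied = (123 − 106)/0.3 = 56.6667.
Willingness to pay at Q' = 56.6667: 168 − 0.7·56.6667 = 128.3333.
ΔQ = 62 − 56.6667 = 5.3333; wedge = 128.3333 − 123 = 5.3333.
Deadweight loss = ½ × 5.3333 × 5.3333 = 14.22.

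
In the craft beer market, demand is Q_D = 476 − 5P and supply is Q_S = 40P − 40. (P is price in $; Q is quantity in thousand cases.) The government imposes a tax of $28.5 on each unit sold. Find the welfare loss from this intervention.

In inverse form: demand P = 95.2 − 0.2Q, supply P = 1 + 0.025Q.
Competitive equilibrium: 95.2 − 0.2Q = 1 + 0.025Q → Q* = 418.6667, P* = 11.4667.
With the tax, the buyer price exceeds the seller price by 28.5: (95.2 − 0.2Q) − (1 + 0.025Q) = 28.5 → Q' = 292.
ΔQ = 418.6667 − 292 = 126.6667; the wedge equals the tax, 28.5.
DWL = ½ × 126.6667 × 28.5 = $1805 thousand.

$1805 thousand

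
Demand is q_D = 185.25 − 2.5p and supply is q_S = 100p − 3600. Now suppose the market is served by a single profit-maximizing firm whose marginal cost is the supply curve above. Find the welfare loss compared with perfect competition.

431.70

In inverse form: demand p = 74.1 − 0.4q, supply p = 36 + 0.01q.
Competitive equilibrium: 74.1 − 0.4q = 36 + 0.01q → q* = 92.9268, p* = 36.9293.
Marginal revenue: MR = 74.1 − 0.8q. Set MR = MC: 74.1 − 0.8q = 36 + 0.01q → q_m = 47.037.
Price p_m = 74.1 − 0.4·47.037 = 55.2852; MC(q_m) = 36 + 0.01·47.037 = 36.4704.
Competitive q* = 92.9268, so Δq = 45.8898; wedge = 55.2852 − 36.4704 = 18.8148.
Deadweight loss = ½ × 45.8898 × 18.8148 = 431.70.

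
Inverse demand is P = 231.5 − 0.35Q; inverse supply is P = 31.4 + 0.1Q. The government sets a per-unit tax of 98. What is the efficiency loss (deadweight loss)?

Competitive equilibrium: 231.5 − 0.35Q = 31.4 + 0.1Q → Q* = 444.6667, P* = 75.8667.
With the tax, the buyer price exceeds the seller price by 98: (231.5 − 0.35Q) − (31.4 + 0.1Q) = 98 → Q' = 226.8889.
ΔQ = 444.6667 − 226.8889 = 217.7778; the wedge equals the tax, 98.
DWL = ½ × 217.7778 × 98 = 10671.11.

10671.11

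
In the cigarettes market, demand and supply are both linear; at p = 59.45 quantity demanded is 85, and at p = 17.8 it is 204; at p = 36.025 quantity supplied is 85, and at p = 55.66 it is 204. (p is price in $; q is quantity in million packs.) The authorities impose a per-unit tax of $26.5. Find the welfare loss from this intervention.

Demand slope = (17.8 − 59.45)/(204 − 85) = −0.35, so p = 89.2 − 0.35q.
Supply slope = (55.66 − 36.025)/(204 − 85) = 0.165, so p = 22 + 0.165q.
Competitive equilibrium: 89.2 − 0.35q = 22 + 0.165q → q* = 130.4854, p* = 43.5301.
With the tax, the buyer price exceeds the seller price by 26.5: (89.2 − 0.35q) − (22 + 0.165q) = 26.5 → q' = 79.0291.
Δq = 130.4854 − 79.0291 = 51.4563; the wedge equals the tax, 26.5.
Deadweight loss = ½ × 51.4563 × 26.5 = $681.80 million.

$681.80 million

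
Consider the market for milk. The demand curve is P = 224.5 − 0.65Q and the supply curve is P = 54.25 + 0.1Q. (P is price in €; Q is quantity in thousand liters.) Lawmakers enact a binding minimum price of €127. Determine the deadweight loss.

Competitive equilibrium: 224.5 − 0.65Q = 54.25 + 0.1Q → Q* = 227, P* = 76.95.
At the floor P = 127, quantity demanded = (224.5 − 127)/0.65 = 150.
Sellers' marginal cost at Q' = 150: 54.25 + 0.1·150 = 69.25.
ΔQ = 227 − 150 = 77; wedge = 127 − 69.25 = 57.75.
Deadweight loss = ½ × 77 × 57.75 = €2223.375 thousand.

€2223.375 thousand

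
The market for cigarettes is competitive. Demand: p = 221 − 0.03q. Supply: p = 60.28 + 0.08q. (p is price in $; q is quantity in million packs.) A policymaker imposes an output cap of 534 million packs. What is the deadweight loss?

$47272.37 million

Competitive equilibrium: 221 − 0.03q = 60.28 + 0.08q → q* = 1461.09091, p* = 177.16727.
At q = 534: demand price = 221 − 0.03·534 = 204.98; supply price = 60.28 + 0.08·534 = 103.
Δq = 1461.09091 − 534 = 927.09091; wedge = 204.98 − 103 = 101.98.
DWL = ½ × 927.09091 × 101.98 = $47272.37 million.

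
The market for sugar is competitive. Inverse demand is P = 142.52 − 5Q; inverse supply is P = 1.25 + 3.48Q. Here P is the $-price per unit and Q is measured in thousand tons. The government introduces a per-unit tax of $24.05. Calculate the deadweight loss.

$34.10 thousand

Competitive equilibrium: 142.52 − 5Q = 1.25 + 3.48Q → Q* = 16.6592, P* = 59.224.
With the tax, the buyer price exceeds the seller price by 24.05: (142.52 − 5Q) − (1.25 + 3.48Q) = 24.05 → Q' = 13.8231.
ΔQ = 16.6592 − 13.8231 = 2.8361; the wedge equals the tax, 24.05.
DWL = ½ × 2.8361 × 24.05 = $34.10 thousand.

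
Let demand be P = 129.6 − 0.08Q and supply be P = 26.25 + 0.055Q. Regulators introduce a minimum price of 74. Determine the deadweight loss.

336.02

Competitive equilibrium: 129.6 − 0.08Q = 26.25 + 0.055Q → Q* = 765.5556, P* = 68.3556.
At the floor P = 74, quantity demanded = (129.6 − 74)/0.08 = 695.
Sellers' marginal cost at Q' = 695: 26.25 + 0.055·695 = 64.475.
ΔQ = 765.5556 − 695 = 70.5556; wedge = 74 − 64.475 = 9.525.
Welfare loss = ½ × 70.5556 × 9.525 = 336.02.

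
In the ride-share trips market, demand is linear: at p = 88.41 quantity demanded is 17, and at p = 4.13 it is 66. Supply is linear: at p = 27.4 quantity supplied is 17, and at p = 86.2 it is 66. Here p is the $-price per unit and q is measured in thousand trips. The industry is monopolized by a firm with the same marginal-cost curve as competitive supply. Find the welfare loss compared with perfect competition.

Demand slope = (4.13 − 88.41)/(66 − 17) = −1.72, so p = 117.65 − 1.72q.
Supply slope = (86.2 − 27.4)/(66 − 17) = 1.2, so p = 7 + 1.2q.
Competitive equilibrium: 117.65 − 1.72q = 7 + 1.2q → q* = 37.8938, p* = 52.4726.
Marginal revenue: MR = 117.65 − 3.44q. Set MR = MC: 117.65 − 3.44q = 7 + 1.2q → q_m = 23.847.
Price p_m = 117.65 − 1.72·23.847 = 76.6332; MC(q_m) = 7 + 1.2·23.847 = 35.6164.
Competitive q* = 37.8938, so Δq = 14.0468; wedge = 76.6332 − 35.6164 = 41.0168.
Deadweight loss = ½ × 14.0468 × 41.0168 = $288.08 thousand.

$288.08 thousand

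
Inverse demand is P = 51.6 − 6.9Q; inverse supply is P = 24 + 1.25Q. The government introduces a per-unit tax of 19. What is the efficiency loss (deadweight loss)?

Competitive equilibrium: 51.6 − 6.9Q = 24 + 1.25Q → Q* = 3.3865, P* = 28.2331.
With the tax, the buyer price exceeds the seller price by 19: (51.6 − 6.9Q) − (24 + 1.25Q) = 19 → Q' = 1.0552.
ΔQ = 3.3865 − 1.0552 = 2.3313; the wedge equals the tax, 19.
Deadweight loss = ½ × 2.3313 × 19 = 22.15.

22.15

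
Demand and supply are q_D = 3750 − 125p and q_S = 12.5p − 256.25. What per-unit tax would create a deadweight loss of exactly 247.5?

6.6

In inverse form: demand p = 30 − 0.008q, supply p = 20.5 + 0.08q.
Competitive equilibrium: 30 − 0.008q = 20.5 + 0.08q → q* = 107.9545, p* = 29.1364.
A tax t gives Δq = t/0.088 and wedge t, so DWL = t²/0.176.
t²/0.176 = 247.5 → t² = 43.56 → t = 6.6.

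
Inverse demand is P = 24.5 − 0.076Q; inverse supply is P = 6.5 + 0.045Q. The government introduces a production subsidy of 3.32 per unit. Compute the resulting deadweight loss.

45.55

Competitive equilibrium: 24.5 − 0.076Q = 6.5 + 0.045Q → Q* = 148.7603, P* = 13.1942.
The subsidy lowers effective supply by 3.32: P = 3.18 + 0.045Q.
New quantity: 24.5 − 0.076Q = 3.18 + 0.045Q → Q' = 176.1983.
Overproduction ΔQ = 176.1983 − 148.7603 = 27.438; wedge = subsidy = 3.32.
The triangle = ½ × 27.438 × 3.32 = 45.55.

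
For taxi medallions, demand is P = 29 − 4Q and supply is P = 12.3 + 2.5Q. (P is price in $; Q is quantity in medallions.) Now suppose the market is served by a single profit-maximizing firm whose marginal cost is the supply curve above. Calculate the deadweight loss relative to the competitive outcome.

$3.11

Competitive equilibrium: 29 − 4Q = 12.3 + 2.5Q → Q* = 2.5692, P* = 18.7231.
Marginal revenue: MR = 29 − 8Q. Set MR = MC: 29 − 8Q = 12.3 + 2.5Q → Q_m = 1.5905.
Price P_m = 29 − 4·1.5905 = 22.638; MC(Q_m) = 12.3 + 2.5·1.5905 = 16.2763.
Competitive Q* = 2.5692, so ΔQ = 0.9787; wedge = 22.638 − 16.2763 = 6.3617.
Deadweight loss = ½ × 0.9787 × 6.3617 = $3.11.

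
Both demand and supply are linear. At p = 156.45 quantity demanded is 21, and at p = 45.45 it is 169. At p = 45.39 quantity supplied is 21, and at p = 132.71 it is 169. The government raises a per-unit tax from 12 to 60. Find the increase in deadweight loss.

Demand slope = (45.45 − 156.45)/(169 − 21) = −0.75, so p = 172.2 − 0.75q.
Supply slope = (132.71 − 45.39)/(169 − 21) = 0.59, so p = 33 + 0.59q.
Competitive equilibrium: 172.2 − 0.75q = 33 + 0.59q → q* = 103.8806, p* = 94.2896.
For a per-unit tax t: Δq = t/1.34, so DWL = ½·t·(t/1.34) = t²/2.68.
At t = 12: DWL = 53.731. At t = 60: DWL = 1343.284.
Increase = 1343.284 − 53.731 = 1289.55.

1289.55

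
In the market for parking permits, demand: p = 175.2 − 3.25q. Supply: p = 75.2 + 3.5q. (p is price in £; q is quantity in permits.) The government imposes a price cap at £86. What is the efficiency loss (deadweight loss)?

£464.30

Competitive equilibrium: 175.2 − 3.25q = 75.2 + 3.5q → q* = 14.81481, p* = 127.05185.
At the ceiling p = 86, quantity supplied = (86 − 75.2)/3.5 = 3.08571.
Willingness to pay at q' = 3.08571: 175.2 − 3.25·3.08571 = 165.17144.
Δq = 14.81481 − 3.08571 = 11.7291; wedge = 165.17144 − 86 = 79.17144.
Welfare loss = ½ × 11.7291 × 79.17144 = £464.30.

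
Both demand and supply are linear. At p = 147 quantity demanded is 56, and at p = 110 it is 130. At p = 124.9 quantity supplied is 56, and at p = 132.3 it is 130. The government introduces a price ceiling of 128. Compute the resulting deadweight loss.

10.21

Demand slope = (110 − 147)/(130 − 56) = −0.5, so p = 175 − 0.5q.
Supply slope = (132.3 − 124.9)/(130 − 56) = 0.1, so p = 119.3 + 0.1q.
Competitive equilibrium: 175 − 0.5q = 119.3 + 0.1q → q* = 92.8333, p* = 128.5833.
At the ceiling p = 128, quantity supplied = (128 − 119.3)/0.1 = 87.
Willingness to pay at q' = 87: 175 − 0.5·87 = 131.5.
Δq = 92.8333 − 87 = 5.8333; wedge = 131.5 − 128 = 3.5.
Deadweight loss = ½ × 5.8333 × 3.5 = 10.21.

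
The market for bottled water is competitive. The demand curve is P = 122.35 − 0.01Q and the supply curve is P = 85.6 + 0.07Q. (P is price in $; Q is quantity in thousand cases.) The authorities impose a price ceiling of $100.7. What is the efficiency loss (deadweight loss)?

Competitive equilibrium: 122.35 − 0.01Q = 85.6 + 0.07Q → Q* = 459.375, P* = 117.75625.
At the ceiling P = 100.7, quantity supplied = (100.7 − 85.6)/0.07 = 215.71429.
Willingness to pay at Q' = 215.71429: 122.35 − 0.01·215.71429 = 120.19286.
ΔQ = 459.375 − 215.71429 = 243.66071; wedge = 120.19286 − 100.7 = 19.49286.
Welfare loss = ½ × 243.66071 × 19.49286 = $2374.82 thousand.

$2374.82 thousand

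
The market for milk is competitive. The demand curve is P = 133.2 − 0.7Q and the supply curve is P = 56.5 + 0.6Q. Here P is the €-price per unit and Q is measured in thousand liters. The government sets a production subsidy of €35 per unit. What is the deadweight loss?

Competitive equilibrium: 133.2 − 0.7Q = 56.5 + 0.6Q → Q* = 59, P* = 91.9.
The subsidy lowers effective supply by 35: P = 21.5 + 0.6Q.
New quantity: 133.2 − 0.7Q = 21.5 + 0.6Q → Q' = 85.9231.
Overproduction ΔQ = 85.9231 − 59 = 26.9231; wedge = subsidy = 35.
The triangle = ½ × 26.9231 × 35 = €471.15 thousand.

€471.15 thousand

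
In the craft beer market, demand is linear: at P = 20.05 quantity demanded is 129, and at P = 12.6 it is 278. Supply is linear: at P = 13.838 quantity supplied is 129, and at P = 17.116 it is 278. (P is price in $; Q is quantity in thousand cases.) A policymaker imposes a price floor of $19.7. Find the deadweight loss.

Demand slope = (12.6 − 20.05)/(278 − 129) = −0.05, so P = 26.5 − 0.05Q.
Supply slope = (17.116 − 13.838)/(278 − 129) = 0.022, so P = 11 + 0.022Q.
Competitive equilibrium: 26.5 − 0.05Q = 11 + 0.022Q → Q* = 215.2778, P* = 15.7361.
At the floor P = 19.7, quantity demanded = (26.5 − 19.7)/0.05 = 136.
Sellers' marginal cost at Q' = 136: 11 + 0.022·136 = 13.992.
ΔQ = 215.2778 − 136 = 79.2778; wedge = 19.7 − 13.992 = 5.708.
Welfare loss = ½ × 79.2778 × 5.708 = $226.26 thousand.

$226.26 thousand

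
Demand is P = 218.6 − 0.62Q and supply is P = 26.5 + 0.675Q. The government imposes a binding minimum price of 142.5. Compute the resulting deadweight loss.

Competitive equilibrium: 218.6 − 0.62Q = 26.5 + 0.675Q → Q* = 148.3398, P* = 126.6293.
At the floor P = 142.5, quantity demanded = (218.6 − 142.5)/0.62 = 122.7419.
Sellers' marginal cost at Q' = 122.7419: 26.5 + 0.675·122.7419 = 109.3508.
ΔQ = 148.3398 − 122.7419 = 25.5979; wedge = 142.5 − 109.3508 = 33.1492.
DWL = ½ × 25.5979 × 33.1492 = 424.27.

424.27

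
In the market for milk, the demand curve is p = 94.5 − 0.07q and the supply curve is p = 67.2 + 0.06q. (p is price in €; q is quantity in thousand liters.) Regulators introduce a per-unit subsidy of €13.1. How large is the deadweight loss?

Competitive equilibrium: 94.5 − 0.07q = 67.2 + 0.06q → q* = 210, p* = 79.8.
The subsidy lowers effective supply by 13.1: p = 54.1 + 0.06q.
New quantity: 94.5 − 0.07q = 54.1 + 0.06q → q' = 310.7692.
Overproduction Δq = 310.7692 − 210 = 100.7692; wedge = subsidy = 13.1.
Deadweight loss = ½ × 100.7692 × 13.1 = €660.04 thousand.

€660.04 thousand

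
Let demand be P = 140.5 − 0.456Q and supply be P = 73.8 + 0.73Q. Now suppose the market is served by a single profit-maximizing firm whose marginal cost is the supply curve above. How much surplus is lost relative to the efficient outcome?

Competitive equilibrium: 140.5 − 0.456Q = 73.8 + 0.73Q → Q* = 56.2395, P* = 114.8548.
Marginal revenue: MR = 140.5 − 0.912Q. Set MR = MC: 140.5 − 0.912Q = 73.8 + 0.73Q → Q_m = 40.6212.
Price P_m = 140.5 − 0.456·40.6212 = 121.9767; MC(Q_m) = 73.8 + 0.73·40.6212 = 103.4535.
Competitive Q* = 56.2395, so ΔQ = 15.6183; wedge = 121.9767 − 103.4535 = 18.5232.
DWL = ½ × 15.6183 × 18.5232 = 144.65.

144.65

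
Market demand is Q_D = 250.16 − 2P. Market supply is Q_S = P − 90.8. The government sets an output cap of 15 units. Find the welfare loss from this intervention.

46.26

In inverse form: demand P = 125.08 − 0.5Q, supply P = 90.8 + Q.
Competitive equilibrium: 125.08 − 0.5Q = 90.8 + Q → Q* = 22.8533, P* = 113.6533.
At Q = 15: demand price = 125.08 − 0.5·15 = 117.58; supply price = 90.8 + 1·15 = 105.8.
ΔQ = 22.8533 − 15 = 7.8533; wedge = 117.58 − 105.8 = 11.78.
Deadweight loss = ½ × 7.8533 × 11.78 = 46.26.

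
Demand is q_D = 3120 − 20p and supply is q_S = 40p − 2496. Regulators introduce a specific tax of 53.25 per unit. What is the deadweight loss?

18903.75

In inverse form: demand p = 156 − 0.05q, supply p = 62.4 + 0.025q.
Competitive equilibrium: 156 − 0.05q = 62.4 + 0.025q → q* = 1248, p* = 93.6.
With the tax, the buyer price exceeds the seller price by 53.25: (156 − 0.05q) − (62.4 + 0.025q) = 53.25 → q' = 538.
Δq = 1248 − 538 = 710; the wedge equals the tax, 53.25.
Deadweight loss = ½ × 710 × 53.25 = 18903.75.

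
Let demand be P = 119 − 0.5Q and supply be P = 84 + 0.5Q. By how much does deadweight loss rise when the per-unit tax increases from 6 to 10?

Competitive equilibrium: 119 − 0.5Q = 84 + 0.5Q → Q* = 35, P* = 101.5.
For a per-unit tax t: ΔQ = t/1, so DWL = ½·t·(t/1) = t²/2.
At t = 6: DWL = 18. At t = 10: DWL = 50.
Increase = 50 − 18 = 32.

32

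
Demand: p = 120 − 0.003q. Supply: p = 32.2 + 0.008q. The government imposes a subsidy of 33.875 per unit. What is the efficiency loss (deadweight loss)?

Competitive equilibrium: 120 − 0.003q = 32.2 + 0.008q → q* = 7981.8182, p* = 96.0545.
The subsidy lowers effective supply by 33.875: p = 0.008q − 1.675.
New quantity: 120 − 0.003q = 0.008q − 1.675 → q' = 11061.3636.
Overproduction Δq = 11061.3636 − 7981.8182 = 3079.5454; wedge = subsidy = 33.875.
Welfare loss = ½ × 3079.5454 × 33.875 = 52159.80.

52159.80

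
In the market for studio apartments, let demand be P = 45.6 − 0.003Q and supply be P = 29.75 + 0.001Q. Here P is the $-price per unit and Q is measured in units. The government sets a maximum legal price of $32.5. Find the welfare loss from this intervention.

$2940.31

Competitive equilibrium: 45.6 − 0.003Q = 29.75 + 0.001Q → Q* = 3962.5, P* = 33.7125.
At the ceiling P = 32.5, quantity supplied = (32.5 − 29.75)/0.001 = 2750.
Willingness to pay at Q' = 2750: 45.6 − 0.003·2750 = 37.35.
ΔQ = 3962.5 − 2750 = 1212.5; wedge = 37.35 − 32.5 = 4.85.
DWL = ½ × 1212.5 × 4.85 = $2940.31.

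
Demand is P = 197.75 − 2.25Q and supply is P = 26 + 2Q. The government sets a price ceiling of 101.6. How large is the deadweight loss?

14.50

Competitive equilibrium: 197.75 − 2.25Q = 26 + 2Q → Q* = 40.4118, P* = 106.8235.
At the ceiling P = 101.6, quantity supplied = (101.6 − 26)/2 = 37.8.
Willingness to pay at Q' = 37.8: 197.75 − 2.25·37.8 = 112.7.
ΔQ = 40.4118 − 37.8 = 2.6118; wedge = 112.7 − 101.6 = 11.1.
DWL = ½ × 2.6118 × 11.1 = 14.50.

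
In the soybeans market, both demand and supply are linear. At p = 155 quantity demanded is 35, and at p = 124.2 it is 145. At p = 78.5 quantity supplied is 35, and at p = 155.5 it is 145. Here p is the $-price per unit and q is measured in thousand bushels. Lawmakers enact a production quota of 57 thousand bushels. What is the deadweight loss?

$1540 thousand

Demand slope = (124.2 − 155)/(145 − 35) = −0.28, so p = 164.8 − 0.28q.
Supply slope = (155.5 − 78.5)/(145 − 35) = 0.7, so p = 54 + 0.7q.
Competitive equilibrium: 164.8 − 0.28q = 54 + 0.7q → q* = 113.0612, p* = 133.1429.
At q = 57: demand price = 164.8 − 0.28·57 = 148.84; supply price = 54 + 0.7·57 = 93.9.
Δq = 113.0612 − 57 = 56.0612; wedge = 148.84 − 93.9 = 54.94.
Deadweight loss = ½ × 56.0612 × 54.94 = $1540 thousand.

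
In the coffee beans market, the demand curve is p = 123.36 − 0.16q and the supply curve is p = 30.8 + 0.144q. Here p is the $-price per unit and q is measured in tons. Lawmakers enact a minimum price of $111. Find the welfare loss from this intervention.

$7847.85

Competitive equilibrium: 123.36 − 0.16q = 30.8 + 0.144q → q* = 304.4737, p* = 74.6442.
At the floor p = 111, quantity demanded = (123.36 − 111)/0.16 = 77.25.
Sellers' marginal cost at q' = 77.25: 30.8 + 0.144·77.25 = 41.924.
Δq = 304.4737 − 77.25 = 227.2237; wedge = 111 − 41.924 = 69.076.
DWL = ½ × 227.2237 × 69.076 = $7847.85.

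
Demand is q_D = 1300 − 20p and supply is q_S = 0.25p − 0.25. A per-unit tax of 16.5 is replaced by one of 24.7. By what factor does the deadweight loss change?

In inverse form: demand p = 65 − 0.05q, supply p = 1 + 4q.
Competitive equilibrium: 65 − 0.05q = 1 + 4q → q* = 15.8025, p* = 64.2099.
For a per-unit tax t: Δq = t/4.05, so DWL = ½·t·(t/4.05) = t²/8.1.
At t = 16.5: DWL = 33.611. At t = 24.7: DWL = 75.320.
Ratio = (24.7/16.5)² = 2.241.

2.241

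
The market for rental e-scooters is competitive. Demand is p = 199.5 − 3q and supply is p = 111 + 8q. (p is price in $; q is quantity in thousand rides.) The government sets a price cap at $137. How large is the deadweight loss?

Competitive equilibrium: 199.5 − 3q = 111 + 8q → q* = 8.0455, p* = 175.3636.
At the ceiling p = 137, quantity supplied = (137 − 111)/8 = 3.25.
Willingness to pay at q' = 3.25: 199.5 − 3·3.25 = 189.75.
Δq = 8.0455 − 3.25 = 4.7955; wedge = 189.75 − 137 = 52.75.
DWL = ½ × 4.7955 × 52.75 = $126.48 thousand.

$126.48 thousand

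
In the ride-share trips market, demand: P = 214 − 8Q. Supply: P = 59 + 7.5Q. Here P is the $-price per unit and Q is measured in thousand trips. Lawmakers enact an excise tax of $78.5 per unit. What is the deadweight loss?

$198.78 thousand

Competitive equilibrium: 214 − 8Q = 59 + 7.5Q → Q* = 10, P* = 134.
With the tax, the buyer price exceeds the seller price by 78.5: (214 − 8Q) − (59 + 7.5Q) = 78.5 → Q' = 4.9355.
ΔQ = 10 − 4.9355 = 5.0645; the wedge equals the tax, 78.5.
DWL = ½ × 5.0645 × 78.5 = $198.78 thousand.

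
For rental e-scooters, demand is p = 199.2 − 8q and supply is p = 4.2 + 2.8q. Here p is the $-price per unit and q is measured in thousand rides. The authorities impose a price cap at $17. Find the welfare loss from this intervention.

Competitive equilibrium: 199.2 − 8q = 4.2 + 2.8q → q* = 18.0556, p* = 54.7556.
At the ceiling p = 17, quantity supplied = (17 − 4.2)/2.8 = 4.5714.
Willingness to pay at q' = 4.5714: 199.2 − 8·4.5714 = 162.6288.
Δq = 18.0556 − 4.5714 = 13.4842; wedge = 162.6288 − 17 = 145.6288.
The triangle = ½ × 13.4842 × 145.6288 = $981.84 thousand.

$981.84 thousand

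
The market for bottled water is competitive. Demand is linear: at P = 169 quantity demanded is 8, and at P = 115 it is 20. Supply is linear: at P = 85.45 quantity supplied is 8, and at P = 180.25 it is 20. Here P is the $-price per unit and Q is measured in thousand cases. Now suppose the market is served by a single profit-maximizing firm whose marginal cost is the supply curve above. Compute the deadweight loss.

$95.48 thousand

Demand slope = (115 − 169)/(20 − 8) = −4.5, so P = 205 − 4.5Q.
Supply slope = (180.25 − 85.45)/(20 − 8) = 7.9, so P = 22.25 + 7.9Q.
Competitive equilibrium: 205 − 4.5Q = 22.25 + 7.9Q → Q* = 14.7379, P* = 138.6794.
Marginal revenue: MR = 205 − 9Q. Set MR = MC: 205 − 9Q = 22.25 + 7.9Q → Q_m = 10.8136.
Price P_m = 205 − 4.5·10.8136 = 156.3388; MC(Q_m) = 22.25 + 7.9·10.8136 = 107.6774.
Competitive Q* = 14.7379, so ΔQ = 3.9243; wedge = 156.3388 − 107.6774 = 48.6614.
DWL = ½ × 3.9243 × 48.6614 = $95.48 thousand.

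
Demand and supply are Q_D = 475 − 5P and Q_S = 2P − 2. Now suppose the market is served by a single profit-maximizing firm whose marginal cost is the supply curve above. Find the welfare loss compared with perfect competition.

311.68

In inverse form: demand P = 95 − 0.2Q, supply P = 1 + 0.5Q.
Competitive equilibrium: 95 − 0.2Q = 1 + 0.5Q → Q* = 134.2857, P* = 68.1429.
Marginal revenue: MR = 95 − 0.4Q. Set MR = MC: 95 − 0.4Q = 1 + 0.5Q → Q_m = 104.4444.
Price P_m = 95 − 0.2·104.4444 = 74.1111; MC(Q_m) = 1 + 0.5·104.4444 = 53.2222.
Competitive Q* = 134.2857, so ΔQ = 29.8413; wedge = 74.1111 − 53.2222 = 20.8889.
Welfare loss = ½ × 29.8413 × 20.8889 = 311.68.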